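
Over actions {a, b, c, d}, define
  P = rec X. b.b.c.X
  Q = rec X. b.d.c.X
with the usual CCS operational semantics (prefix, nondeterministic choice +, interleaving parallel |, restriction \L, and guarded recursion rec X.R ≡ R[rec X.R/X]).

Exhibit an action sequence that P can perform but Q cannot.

bb

P's transition system — 3 states:
  m0 = rec X. b.b.c.X ⊢ =b=> m1
  m1 = b.c.(rec X. b.b.c.X) ⊢ =b=> m2
  m2 = c.(rec X. b.b.c.X) ⊢ =c=> m0
Q's transition system — 3 states:
  n0 = rec X. b.d.c.X ⊢ =b=> n1
  n1 = d.c.(rec X. b.d.c.X) ⊢ =d=> n2
  n2 = c.(rec X. b.d.c.X) ⊢ =c=> n0
Run σ = ⟨bb⟩ on P: start {m0}
  [1] b ⇒ {m1}
  [2] b ⇒ {m2}
  — P admits the full trace.
Run σ = ⟨bb⟩ on Q: start {n0}
  [1] b ⇒ {n1}
  [2] b ⇒ ∅  — Q cannot continue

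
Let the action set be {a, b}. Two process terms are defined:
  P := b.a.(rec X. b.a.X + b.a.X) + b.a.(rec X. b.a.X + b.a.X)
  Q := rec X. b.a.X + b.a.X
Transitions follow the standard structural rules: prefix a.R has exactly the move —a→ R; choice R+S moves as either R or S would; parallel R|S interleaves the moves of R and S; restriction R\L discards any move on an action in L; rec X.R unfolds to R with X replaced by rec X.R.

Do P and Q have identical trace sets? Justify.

trace-equivalent

Reachable graph of P (3 states):
  s0 = b.a.(rec X. b.a.X + b.a.X) + b.a.(rec X. b.a.X + b.a.X) → --b--▸ s1
  s1 = a.(rec X. b.a.X + b.a.X) → --a--▸ s2
  s2 = rec X. b.a.X + b.a.X → --b--▸ s1
Reachable graph of Q (2 states):
  t0 = rec X. b.a.X + b.a.X → --b--▸ t1
  t1 = a.(rec X. b.a.X + b.a.X) → --a--▸ t0
Bisimilarity quotient blocks:
  B0 = {s0, s2, t0}
  B1 = {s1, t1}
s0 ∈ B0, t0 ∈ B0 → same block
Bisimilar ⇒ trace-equivalent.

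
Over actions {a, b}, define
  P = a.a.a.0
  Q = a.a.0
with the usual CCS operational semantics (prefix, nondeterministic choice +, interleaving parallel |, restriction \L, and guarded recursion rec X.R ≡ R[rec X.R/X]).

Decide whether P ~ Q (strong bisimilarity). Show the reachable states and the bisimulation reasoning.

P ≁ Q

P's transition system — 4 states:
  s0 = a.a.a.0 | —a→ s1
  s1 = a.a.0 | —a→ s2
  s2 = a.0 | —a→ s3
  s3 = 0 | stopped
Q's transition system — 3 states:
  t0 = a.a.0 | —a→ t1
  t1 = a.0 | —a→ t2
  t2 = 0 | stopped
Coarsest stable partition (strong bisimilarity classes):
  B0 = {s0}
  B1 = {s1, t0}
  B2 = {s2, t1}
  B3 = {s3, t2}
s0 ∈ B0, t0 ∈ B1 → different blocks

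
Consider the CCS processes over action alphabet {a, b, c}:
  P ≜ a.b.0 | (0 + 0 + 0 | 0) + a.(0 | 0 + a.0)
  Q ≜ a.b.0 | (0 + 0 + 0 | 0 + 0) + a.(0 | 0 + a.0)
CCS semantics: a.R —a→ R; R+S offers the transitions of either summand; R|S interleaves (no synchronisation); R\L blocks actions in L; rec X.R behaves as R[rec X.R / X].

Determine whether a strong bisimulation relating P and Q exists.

LTS(P): 5 reachable states
  m0 = a.b.0 | (0 + 0 + 0 | 0) + a.(0 | 0 + a.0) has moves --a--▸ m1, --a--▸ m2
  m1 = 0 | 0 + a.0 has moves --a--▸ m3
  m2 = b.0 | (0 + 0 + 0 | 0) has moves --b--▸ m4
  m3 = 0 has moves stopped
  m4 = 0 | (0 + 0 + 0 | 0) has moves stopped
LTS(Q): 5 reachable states
  n0 = a.b.0 | (0 + 0 + 0 | 0 + 0) + a.(0 | 0 + a.0) has moves --a--▸ n1, --a--▸ n2
  n1 = 0 | 0 + a.0 has moves --a--▸ n3
  n2 = b.0 | (0 + 0 + 0 | 0 + 0) has moves --b--▸ n4
  n3 = 0 has moves stopped
  n4 = 0 | (0 + 0 + 0 | 0 + 0) has moves stopped
Bisimilarity quotient blocks:
  B0 = {m0, n0}
  B1 = {m2, n2}
  B2 = {m3, m4, n3, n4}
  B3 = {m1, n1}
m0 ∈ B0, n0 ∈ B0 → same block

bisimilar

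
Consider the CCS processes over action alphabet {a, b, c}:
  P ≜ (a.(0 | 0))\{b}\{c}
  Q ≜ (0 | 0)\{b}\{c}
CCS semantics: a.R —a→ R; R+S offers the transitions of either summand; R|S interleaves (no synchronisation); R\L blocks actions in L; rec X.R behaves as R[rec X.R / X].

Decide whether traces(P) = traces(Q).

Reachable graph of P (2 states):
  u0 = (a.(0 | 0))\{b}\{c} → —a→ u1
  u1 = (0 | 0)\{b}\{c} → (no moves)
Reachable graph of Q (1 states):
  v0 = (0 | 0)\{b}\{c} → (no moves)
Run σ = ⟨a⟩ on P: start {u0}
  step 1 (a): {u1}
  P completes σ.
Run σ = ⟨a⟩ on Q: start {v0}
  step 1 (a): ∅  — Q cannot continue

traces(P) ≠ traces(Q) — witness ⟨a⟩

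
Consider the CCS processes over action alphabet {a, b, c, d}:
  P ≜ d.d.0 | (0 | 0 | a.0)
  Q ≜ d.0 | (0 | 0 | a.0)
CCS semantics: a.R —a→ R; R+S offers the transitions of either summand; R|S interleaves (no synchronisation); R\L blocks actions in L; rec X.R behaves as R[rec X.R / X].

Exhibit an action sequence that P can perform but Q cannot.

Reachable graph of P (6 states):
  u0 = d.d.0 | (0 | 0 | a.0) → ··a··> u1, ··d··> u2
  u1 = d.d.0 | (0 | 0 | 0) → ··d··> u3
  u2 = d.0 | (0 | 0 | a.0) → ··a··> u3, ··d··> u4
  u3 = d.0 | (0 | 0 | 0) → ··d··> u5
  u4 = 0 | (0 | 0 | a.0) → ··a··> u5
  u5 = 0 | (0 | 0 | 0) → ∅
Reachable graph of Q (4 states):
  v0 = d.0 | (0 | 0 | a.0) → ··a··> v1, ··d··> v2
  v1 = d.0 | (0 | 0 | 0) → ··d··> v3
  v2 = 0 | (0 | 0 | a.0) → ··a··> v3
  v3 = 0 | (0 | 0 | 0) → ∅
Run σ = ⟨dd⟩ on P: start {u0}
  step 1 (d): {u2}
  step 2 (d): {u4}
  P completes σ.
Run σ = ⟨dd⟩ on Q: start {v0}
  step 1 (d): {v2}
  step 2 (d): ∅  — Q cannot continue

dd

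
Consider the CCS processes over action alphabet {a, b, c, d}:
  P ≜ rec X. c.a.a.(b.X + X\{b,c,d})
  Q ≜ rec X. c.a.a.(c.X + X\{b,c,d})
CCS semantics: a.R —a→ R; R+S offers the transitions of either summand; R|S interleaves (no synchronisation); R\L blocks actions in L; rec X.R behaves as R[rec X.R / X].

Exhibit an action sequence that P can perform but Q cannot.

LTS(P): 4 reachable states
  p0 = rec X. c.a.a.(b.X + X\{b,c,d}) | ··c··> p1
  p1 = a.a.(b.(rec X. c.a.a.(b.X + X\{b,c,d})) + (rec X. c.a.a.(b.X + X\{b,c,d}))\{b,c,d}) | ··a··> p2
  p2 = a.(b.(rec X. c.a.a.(b.X + X\{b,c,d})) + (rec X. c.a.a.(b.X + X\{b,c,d}))\{b,c,d}) | ··a··> p3
  p3 = b.(rec X. c.a.a.(b.X + X\{b,c,d})) + (rec X. c.a.a.(b.X + X\{b,c,d}))\{b,c,d} | ··b··> p0
LTS(Q): 4 reachable states
  q0 = rec X. c.a.a.(c.X + X\{b,c,d}) | ··c··> q1
  q1 = a.a.(c.(rec X. c.a.a.(c.X + X\{b,c,d})) + (rec X. c.a.a.(c.X + X\{b,c,d}))\{b,c,d}) | ··a··> q2
  q2 = a.(c.(rec X. c.a.a.(c.X + X\{b,c,d})) + (rec X. c.a.a.(c.X + X\{b,c,d}))\{b,c,d}) | ··a··> q3
  q3 = c.(rec X. c.a.a.(c.X + X\{b,c,d})) + (rec X. c.a.a.(c.X + X\{b,c,d}))\{b,c,d} | ··c··> q0
Trace ⟨caab⟩ through P, begin at {p0}:
  after c @ step 1: {p1}
  after a @ step 2: {p2}
  after a @ step 3: {p3}
  after b @ step 4: {p0}
  P completes σ.
Trace ⟨caab⟩ through Q, begin at {q0}:
  after c @ step 1: {q1}
  after a @ step 2: {q2}
  after a @ step 3: {q3}
  after b @ step 4: ∅  — Q cannot continue

caab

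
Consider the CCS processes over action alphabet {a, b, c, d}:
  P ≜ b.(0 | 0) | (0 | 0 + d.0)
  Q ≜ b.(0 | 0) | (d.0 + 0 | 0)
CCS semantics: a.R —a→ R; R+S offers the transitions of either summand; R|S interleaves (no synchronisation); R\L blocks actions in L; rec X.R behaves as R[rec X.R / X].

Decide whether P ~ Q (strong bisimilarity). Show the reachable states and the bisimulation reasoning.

P ~ Q

LTS(P): 4 reachable states
  u0 = b.(0 | 0) | (0 | 0 + d.0) ⊢ --b--▸ u1, --d--▸ u2
  u1 = 0 | 0 | (0 | 0 + d.0) ⊢ --d--▸ u3
  u2 = b.(0 | 0) | 0 ⊢ --b--▸ u3
  u3 = 0 | 0 | 0 ⊢ deadlocked
LTS(Q): 4 reachable states
  v0 = b.(0 | 0) | (d.0 + 0 | 0) ⊢ --b--▸ v1, --d--▸ v2
  v1 = 0 | 0 | (d.0 + 0 | 0) ⊢ --d--▸ v3
  v2 = b.(0 | 0) | 0 ⊢ --b--▸ v3
  v3 = 0 | 0 | 0 ⊢ deadlocked
Partition-refinement fixed point:
  B0 = {u0, v0}
  B1 = {u1, v1}
  B2 = {u3, v3}
  B3 = {u2, v2}
u0 ∈ B0, v0 ∈ B0 → same block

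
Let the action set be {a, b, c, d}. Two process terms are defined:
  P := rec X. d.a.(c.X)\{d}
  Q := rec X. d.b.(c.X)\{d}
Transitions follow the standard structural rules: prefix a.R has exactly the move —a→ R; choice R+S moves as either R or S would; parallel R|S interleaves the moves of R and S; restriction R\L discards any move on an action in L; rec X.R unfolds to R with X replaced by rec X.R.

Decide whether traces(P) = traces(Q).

LTS(P): 4 reachable states
  u0 = rec X. d.a.(c.X)\{d} :: -d-> u1
  u1 = a.(c.(rec X. d.a.(c.X)\{d}))\{d} :: -a-> u2
  u2 = (c.(rec X. d.a.(c.X)\{d}))\{d} :: -c-> u3
  u3 = (rec X. d.a.(c.X)\{d})\{d} :: ·
LTS(Q): 4 reachable states
  v0 = rec X. d.b.(c.X)\{d} :: -d-> v1
  v1 = b.(c.(rec X. d.b.(c.X)\{d}))\{d} :: -b-> v2
  v2 = (c.(rec X. d.b.(c.X)\{d}))\{d} :: -c-> v3
  v3 = (rec X. d.b.(c.X)\{d})\{d} :: ·
Trace ⟨da⟩ through P, begin at {u0}:
  after d @ step 1: {u1}
  after a @ step 2: {u2}
  — P admits the full trace.
Trace ⟨da⟩ through Q, begin at {v0}:
  after d @ step 1: {v1}
  after a @ step 2: ∅  — Q cannot continue

traces(P) ≠ traces(Q) — witness ⟨da⟩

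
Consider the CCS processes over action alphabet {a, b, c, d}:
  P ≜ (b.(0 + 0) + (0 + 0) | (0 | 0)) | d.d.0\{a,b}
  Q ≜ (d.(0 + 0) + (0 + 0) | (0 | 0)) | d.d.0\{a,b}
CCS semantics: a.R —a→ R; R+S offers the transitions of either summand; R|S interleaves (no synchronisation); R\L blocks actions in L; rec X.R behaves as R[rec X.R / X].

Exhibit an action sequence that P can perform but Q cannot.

Reachable graph of P (6 states):
  s0 = (b.(0 + 0) + (0 + 0) | (0 | 0)) | d.d.0\{a,b} :: -b-> s1, -d-> s2
  s1 = (0 + 0) | d.d.0\{a,b} :: -d-> s3
  s2 = (b.(0 + 0) + (0 + 0) | (0 | 0)) | d.0\{a,b} :: -b-> s3, -d-> s4
  s3 = (0 + 0) | d.0\{a,b} :: -d-> s5
  s4 = (b.(0 + 0) + (0 + 0) | (0 | 0)) | 0\{a,b} :: -b-> s5
  s5 = (0 + 0) | 0\{a,b} :: stopped
Reachable graph of Q (6 states):
  t0 = (d.(0 + 0) + (0 + 0) | (0 | 0)) | d.d.0\{a,b} :: -d-> t1, -d-> t2
  t1 = (0 + 0) | d.d.0\{a,b} :: -d-> t3
  t2 = (d.(0 + 0) + (0 + 0) | (0 | 0)) | d.0\{a,b} :: -d-> t3, -d-> t4
  t3 = (0 + 0) | d.0\{a,b} :: -d-> t5
  t4 = (d.(0 + 0) + (0 + 0) | (0 | 0)) | 0\{a,b} :: -d-> t5
  t5 = (0 + 0) | 0\{a,b} :: stopped
Trace ⟨b⟩ through P, begin at {s0}:
  [1] b ⇒ {s1}
  P completes σ.
Trace ⟨b⟩ through Q, begin at {t0}:
  [1] b ⇒ ∅ (Q stuck)

b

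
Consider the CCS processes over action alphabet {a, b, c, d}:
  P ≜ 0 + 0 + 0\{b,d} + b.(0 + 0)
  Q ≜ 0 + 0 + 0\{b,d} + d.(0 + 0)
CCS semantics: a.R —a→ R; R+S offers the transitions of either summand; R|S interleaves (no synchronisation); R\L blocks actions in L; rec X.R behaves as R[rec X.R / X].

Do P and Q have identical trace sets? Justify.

traces(P) ≠ traces(Q) — witness ⟨b⟩

LTS(P): 2 reachable states
  s0 = 0 + 0 + 0\{b,d} + b.(0 + 0) :: ··b··> s1
  s1 = 0 + 0 :: ∅
LTS(Q): 2 reachable states
  t0 = 0 + 0 + 0\{b,d} + d.(0 + 0) :: ··d··> t1
  t1 = 0 + 0 :: ∅
Run σ = ⟨b⟩ on P: start {s0}
  step 1 (b): {s1}
  P completes σ.
Run σ = ⟨b⟩ on Q: start {t0}
  step 1 (b): ∅ (Q stuck)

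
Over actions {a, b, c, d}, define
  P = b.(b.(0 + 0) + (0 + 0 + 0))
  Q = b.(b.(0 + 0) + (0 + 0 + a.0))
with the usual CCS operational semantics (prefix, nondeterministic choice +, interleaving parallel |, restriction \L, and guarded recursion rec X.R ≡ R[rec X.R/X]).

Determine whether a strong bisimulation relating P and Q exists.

not bisimilar

LTS(P): 3 reachable states
  u0 = b.(b.(0 + 0) + (0 + 0 + 0)) | -b-> u1
  u1 = b.(0 + 0) + (0 + 0 + 0) | -b-> u2
  u2 = 0 + 0 | (no moves)
LTS(Q): 4 reachable states
  v0 = b.(b.(0 + 0) + (0 + 0 + a.0)) | -b-> v1
  v1 = b.(0 + 0) + (0 + 0 + a.0) | -a-> v2, -b-> v3
  v2 = 0 | (no moves)
  v3 = 0 + 0 | (no moves)
Partition-refinement fixed point:
  B0 = {u0}
  B1 = {u1}
  B2 = {u2, v2, v3}
  B3 = {v0}
  B4 = {v1}
u0 ∈ B0, v0 ∈ B3 → different blocks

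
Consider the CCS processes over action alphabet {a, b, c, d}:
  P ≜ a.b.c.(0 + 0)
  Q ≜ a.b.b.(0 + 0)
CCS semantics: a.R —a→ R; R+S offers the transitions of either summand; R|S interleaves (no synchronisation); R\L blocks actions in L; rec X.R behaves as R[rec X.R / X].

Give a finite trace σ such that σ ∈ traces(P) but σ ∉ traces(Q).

Reachable graph of P (4 states):
  u0 = a.b.c.(0 + 0) has moves -a-> u1
  u1 = b.c.(0 + 0) has moves -b-> u2
  u2 = c.(0 + 0) has moves -c-> u3
  u3 = 0 + 0 has moves stopped
Reachable graph of Q (4 states):
  v0 = a.b.b.(0 + 0) has moves -a-> v1
  v1 = b.b.(0 + 0) has moves -b-> v2
  v2 = b.(0 + 0) has moves -b-> v3
  v3 = 0 + 0 has moves stopped
Run σ = ⟨abc⟩ on P: start {u0}
  [1] a ⇒ {u1}
  [2] b ⇒ {u2}
  [3] c ⇒ {u3}
  ✓ P
Run σ = ⟨abc⟩ on Q: start {v0}
  [1] a ⇒ {v1}
  [2] b ⇒ {v2}
  [3] c ⇒ no successor for Q

abc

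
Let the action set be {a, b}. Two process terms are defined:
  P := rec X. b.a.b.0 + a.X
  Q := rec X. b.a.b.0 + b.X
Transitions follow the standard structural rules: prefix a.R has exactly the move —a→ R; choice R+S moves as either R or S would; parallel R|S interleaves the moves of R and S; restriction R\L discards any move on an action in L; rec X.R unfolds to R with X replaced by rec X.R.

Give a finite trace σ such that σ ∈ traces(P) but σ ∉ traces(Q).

a

LTS(P): 4 reachable states
  m0 = rec X. b.a.b.0 + a.X | --a--▸ m0, --b--▸ m1
  m1 = a.b.0 | --a--▸ m2
  m2 = b.0 | --b--▸ m3
  m3 = 0 | stopped
LTS(Q): 4 reachable states
  n0 = rec X. b.a.b.0 + b.X | --b--▸ n0, --b--▸ n1
  n1 = a.b.0 | --a--▸ n2
  n2 = b.0 | --b--▸ n3
  n3 = 0 | stopped
Run σ = ⟨a⟩ on P: start {m0}
  [1] a ⇒ {m0}
  P completes σ.
Run σ = ⟨a⟩ on Q: start {n0}
  [1] a ⇒ ∅  — Q cannot continue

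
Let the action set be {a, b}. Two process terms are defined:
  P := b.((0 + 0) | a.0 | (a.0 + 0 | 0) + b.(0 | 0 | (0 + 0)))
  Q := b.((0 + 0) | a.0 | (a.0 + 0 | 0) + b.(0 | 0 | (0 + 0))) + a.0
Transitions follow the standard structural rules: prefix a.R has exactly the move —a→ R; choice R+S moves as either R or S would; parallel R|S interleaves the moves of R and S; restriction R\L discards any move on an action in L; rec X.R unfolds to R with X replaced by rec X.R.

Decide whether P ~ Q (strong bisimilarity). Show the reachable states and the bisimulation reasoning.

NO

LTS(P): 6 reachable states
  u0 = b.((0 + 0) | a.0 | (a.0 + 0 | 0) + b.(0 | 0 | (0 + 0))) → ··b··> u1
  u1 = (0 + 0) | a.0 | (a.0 + 0 | 0) + b.(0 | 0 | (0 + 0)) → ··a··> u2, ··a··> u3, ··b··> u4
  u2 = (0 + 0) | 0 | (a.0 + 0 | 0) → ··a··> u5
  u3 = (0 + 0) | a.0 | 0 → ··a··> u5
  u4 = 0 | 0 | (0 + 0) → ·
  u5 = (0 + 0) | 0 | 0 → ·
LTS(Q): 7 reachable states
  v0 = b.((0 + 0) | a.0 | (a.0 + 0 | 0) + b.(0 | 0 | (0 + 0))) + a.0 → ··a··> v1, ··b··> v2
  v1 = 0 → ·
  v2 = (0 + 0) | a.0 | (a.0 + 0 | 0) + b.(0 | 0 | (0 + 0)) → ··a··> v3, ··a··> v4, ··b··> v5
  v3 = (0 + 0) | 0 | (a.0 + 0 | 0) → ··a··> v6
  v4 = (0 + 0) | a.0 | 0 → ··a··> v6
  v5 = 0 | 0 | (0 + 0) → ·
  v6 = (0 + 0) | 0 | 0 → ·
Coarsest stable partition (strong bisimilarity classes):
  B0 = {u0}
  B1 = {u1, v2}
  B2 = {u2, u3, v3, v4}
  B3 = {u4, u5, v1, v5, v6}
  B4 = {v0}
u0 ∈ B0, v0 ∈ B4 → different blocks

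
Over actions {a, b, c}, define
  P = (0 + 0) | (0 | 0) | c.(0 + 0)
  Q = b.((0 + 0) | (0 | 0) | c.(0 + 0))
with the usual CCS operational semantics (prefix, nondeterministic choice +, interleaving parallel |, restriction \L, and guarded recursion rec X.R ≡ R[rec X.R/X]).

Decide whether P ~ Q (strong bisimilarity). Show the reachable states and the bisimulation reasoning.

not bisimilar

LTS(P): 2 reachable states
  p0 = (0 + 0) | (0 | 0) | c.(0 + 0) | --c--▸ p1
  p1 = (0 + 0) | (0 | 0) | (0 + 0) | (no moves)
LTS(Q): 3 reachable states
  q0 = b.((0 + 0) | (0 | 0) | c.(0 + 0)) | --b--▸ q1
  q1 = (0 + 0) | (0 | 0) | c.(0 + 0) | --c--▸ q2
  q2 = (0 + 0) | (0 | 0) | (0 + 0) | (no moves)
Coarsest stable partition (strong bisimilarity classes):
  B0 = {p0, q1}
  B1 = {p1, q2}
  B2 = {q0}
p0 ∈ B0, q0 ∈ B2 → different blocks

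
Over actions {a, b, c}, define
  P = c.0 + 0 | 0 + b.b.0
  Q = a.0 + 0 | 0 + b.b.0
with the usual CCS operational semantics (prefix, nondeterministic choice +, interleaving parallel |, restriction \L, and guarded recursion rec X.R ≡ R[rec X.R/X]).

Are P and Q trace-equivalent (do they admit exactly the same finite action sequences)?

NO — witness ⟨c⟩

P's transition system — 3 states:
  p0 = c.0 + 0 | 0 + b.b.0 → ··b··> p1, ··c··> p2
  p1 = b.0 → ··b··> p2
  p2 = 0 → ·
Q's transition system — 3 states:
  q0 = a.0 + 0 | 0 + b.b.0 → ··a··> q1, ··b··> q2
  q1 = 0 → ·
  q2 = b.0 → ··b··> q1
Executing c from P (initial set {p0}):
  step 1 (c): {p2}
  ✓ P
Executing c from Q (initial set {q0}):
  step 1 (c): ∅ (Q stuck)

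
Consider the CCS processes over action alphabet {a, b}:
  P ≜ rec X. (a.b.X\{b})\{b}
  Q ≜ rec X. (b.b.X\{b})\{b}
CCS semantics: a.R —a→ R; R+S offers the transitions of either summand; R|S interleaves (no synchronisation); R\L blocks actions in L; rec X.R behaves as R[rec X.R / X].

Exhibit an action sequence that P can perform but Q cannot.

a

P's transition system — 2 states:
  u0 = rec X. (a.b.X\{b})\{b} | =a=> u1
  u1 = (b.(rec X. (a.b.X\{b})\{b})\{b})\{b} | (no moves)
Q's transition system — 1 states:
  v0 = rec X. (b.b.X\{b})\{b} | (no moves)
Trace ⟨a⟩ through P, begin at {u0}:
  after a @ step 1: {u1}
  ✓ P
Trace ⟨a⟩ through Q, begin at {v0}:
  after a @ step 1: ∅  — Q cannot continue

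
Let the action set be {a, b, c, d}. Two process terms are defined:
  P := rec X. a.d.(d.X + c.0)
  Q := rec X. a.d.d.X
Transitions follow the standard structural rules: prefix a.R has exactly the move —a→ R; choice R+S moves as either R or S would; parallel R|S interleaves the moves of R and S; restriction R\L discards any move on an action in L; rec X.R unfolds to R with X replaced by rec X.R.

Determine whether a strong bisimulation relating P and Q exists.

NO

LTS(P): 4 reachable states
  s0 = rec X. a.d.(d.X + c.0) has moves -a-> s1
  s1 = d.(d.(rec X. a.d.(d.X + c.0)) + c.0) has moves -d-> s2
  s2 = d.(rec X. a.d.(d.X + c.0)) + c.0 has moves -c-> s3, -d-> s0
  s3 = 0 has moves stopped
LTS(Q): 3 reachable states
  t0 = rec X. a.d.d.X has moves -a-> t1
  t1 = d.d.(rec X. a.d.d.X) has moves -d-> t2
  t2 = d.(rec X. a.d.d.X) has moves -d-> t0
Coarsest stable partition (strong bisimilarity classes):
  B0 = {s0}
  B1 = {s1}
  B2 = {s2}
  B3 = {s3}
  B4 = {t0}
  B5 = {t1}
  B6 = {t2}
s0 ∈ B0, t0 ∈ B4 → different blocks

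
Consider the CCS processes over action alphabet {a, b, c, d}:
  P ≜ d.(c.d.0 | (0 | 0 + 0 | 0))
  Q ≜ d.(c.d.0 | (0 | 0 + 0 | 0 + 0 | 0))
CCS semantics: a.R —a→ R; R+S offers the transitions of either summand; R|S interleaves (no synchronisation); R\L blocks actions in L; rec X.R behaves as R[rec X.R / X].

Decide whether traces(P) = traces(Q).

trace-equivalent

LTS(P): 4 reachable states
  u0 = d.(c.d.0 | (0 | 0 + 0 | 0)) | -d-> u1
  u1 = c.d.0 | (0 | 0 + 0 | 0) | -c-> u2
  u2 = d.0 | (0 | 0 + 0 | 0) | -d-> u3
  u3 = 0 | (0 | 0 + 0 | 0) | deadlocked
LTS(Q): 4 reachable states
  v0 = d.(c.d.0 | (0 | 0 + 0 | 0 + 0 | 0)) | -d-> v1
  v1 = c.d.0 | (0 | 0 + 0 | 0 + 0 | 0) | -c-> v2
  v2 = d.0 | (0 | 0 + 0 | 0 + 0 | 0) | -d-> v3
  v3 = 0 | (0 | 0 + 0 | 0 + 0 | 0) | deadlocked
Partition-refinement fixed point:
  B0 = {u0, v0}
  B1 = {u1, v1}
  B2 = {u2, v2}
  B3 = {u3, v3}
u0 ∈ B0, v0 ∈ B0 → same block
Bisimilar ⇒ trace-equivalent.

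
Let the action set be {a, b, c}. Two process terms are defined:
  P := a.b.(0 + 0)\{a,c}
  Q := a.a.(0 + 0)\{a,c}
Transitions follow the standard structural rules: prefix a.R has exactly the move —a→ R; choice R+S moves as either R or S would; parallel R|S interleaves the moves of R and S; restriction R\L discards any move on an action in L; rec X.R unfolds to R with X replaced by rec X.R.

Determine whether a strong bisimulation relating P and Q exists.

NO

P's transition system — 3 states:
  u0 = a.b.(0 + 0)\{a,c} has moves =a=> u1
  u1 = b.(0 + 0)\{a,c} has moves =b=> u2
  u2 = (0 + 0)\{a,c} has moves (no moves)
Q's transition system — 3 states:
  v0 = a.a.(0 + 0)\{a,c} has moves =a=> v1
  v1 = a.(0 + 0)\{a,c} has moves =a=> v2
  v2 = (0 + 0)\{a,c} has moves (no moves)
Partition-refinement fixed point:
  B0 = {u0}
  B1 = {u1}
  B2 = {u2, v2}
  B3 = {v0}
  B4 = {v1}
u0 ∈ B0, v0 ∈ B3 → different blocks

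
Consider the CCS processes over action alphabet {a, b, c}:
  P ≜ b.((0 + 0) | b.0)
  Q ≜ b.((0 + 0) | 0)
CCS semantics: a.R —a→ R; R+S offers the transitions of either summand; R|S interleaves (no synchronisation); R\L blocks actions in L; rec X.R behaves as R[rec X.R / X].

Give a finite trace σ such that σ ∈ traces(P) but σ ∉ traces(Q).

P's transition system — 3 states:
  u0 = b.((0 + 0) | b.0) → --b--▸ u1
  u1 = (0 + 0) | b.0 → --b--▸ u2
  u2 = (0 + 0) | 0 → (no moves)
Q's transition system — 2 states:
  v0 = b.((0 + 0) | 0) → --b--▸ v1
  v1 = (0 + 0) | 0 → (no moves)
Trace ⟨bb⟩ through P, begin at {u0}:
  [1] b ⇒ {u1}
  [2] b ⇒ {u2}
  P completes σ.
Trace ⟨bb⟩ through Q, begin at {v0}:
  [1] b ⇒ {v1}
  [2] b ⇒ ∅ (Q stuck)

bb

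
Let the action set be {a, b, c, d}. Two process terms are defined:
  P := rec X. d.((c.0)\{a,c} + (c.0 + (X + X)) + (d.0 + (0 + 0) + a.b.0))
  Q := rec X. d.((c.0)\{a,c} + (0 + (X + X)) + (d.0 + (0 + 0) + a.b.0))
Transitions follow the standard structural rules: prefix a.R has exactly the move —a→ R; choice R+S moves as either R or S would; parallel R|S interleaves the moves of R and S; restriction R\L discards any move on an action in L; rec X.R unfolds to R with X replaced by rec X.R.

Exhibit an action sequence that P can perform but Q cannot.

dc

LTS(P): 4 reachable states
  m0 = rec X. d.((c.0)\{a,c} + (c.0 + (X + X)) + (d.0 + (0 + 0) + a.b.0)) :: =d=> m1
  m1 = (c.0)\{a,c} + (c.0 + ((rec X. d.((c.0)\{a,c} + (c.0 + (X + X)) + (d.0 + (0 + 0) + a.b.0))) + (rec X. d.((c.0)\{a,c} + (c.0 + (X + X)) + (d.0 + (0 + 0) + a.b.0))))) + (d.0 + (0 + 0) + a.b.0) :: =a=> m2, =c=> m3, =d=> m1, =d=> m3
  m2 = b.0 :: =b=> m3
  m3 = 0 :: (no moves)
LTS(Q): 4 reachable states
  n0 = rec X. d.((c.0)\{a,c} + (0 + (X + X)) + (d.0 + (0 + 0) + a.b.0)) :: =d=> n1
  n1 = (c.0)\{a,c} + (0 + ((rec X. d.((c.0)\{a,c} + (0 + (X + X)) + (d.0 + (0 + 0) + a.b.0))) + (rec X. d.((c.0)\{a,c} + (0 + (X + X)) + (d.0 + (0 + 0) + a.b.0))))) + (d.0 + (0 + 0) + a.b.0) :: =a=> n2, =d=> n1, =d=> n3
  n2 = b.0 :: =b=> n3
  n3 = 0 :: (no moves)
Run σ = ⟨dc⟩ on P: start {m0}
  [1] d ⇒ {m1}
  [2] c ⇒ {m3}
  — P admits the full trace.
Run σ = ⟨dc⟩ on Q: start {n0}
  [1] d ⇒ {n1}
  [2] c ⇒ ∅  — Q cannot continue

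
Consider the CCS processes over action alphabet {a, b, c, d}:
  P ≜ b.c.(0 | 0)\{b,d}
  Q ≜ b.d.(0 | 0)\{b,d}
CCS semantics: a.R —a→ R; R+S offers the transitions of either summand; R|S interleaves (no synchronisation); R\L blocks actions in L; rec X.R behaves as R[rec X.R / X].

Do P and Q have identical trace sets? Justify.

LTS(P): 3 reachable states
  u0 = b.c.(0 | 0)\{b,d} has moves -b-> u1
  u1 = c.(0 | 0)\{b,d} has moves -c-> u2
  u2 = (0 | 0)\{b,d} has moves deadlocked
LTS(Q): 3 reachable states
  v0 = b.d.(0 | 0)\{b,d} has moves -b-> v1
  v1 = d.(0 | 0)\{b,d} has moves -d-> v2
  v2 = (0 | 0)\{b,d} has moves deadlocked
Run σ = ⟨bc⟩ on P: start {u0}
  after b @ step 1: {u1}
  after c @ step 2: {u2}
  ✓ P
Run σ = ⟨bc⟩ on Q: start {v0}
  after b @ step 1: {v1}
  after c @ step 2: no successor for Q

NO — witness ⟨bc⟩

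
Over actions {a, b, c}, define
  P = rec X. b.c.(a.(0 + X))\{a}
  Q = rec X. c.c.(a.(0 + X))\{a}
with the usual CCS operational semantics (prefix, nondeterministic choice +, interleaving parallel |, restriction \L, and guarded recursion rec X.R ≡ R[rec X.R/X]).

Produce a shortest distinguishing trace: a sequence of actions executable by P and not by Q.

Reachable graph of P (3 states):
  s0 = rec X. b.c.(a.(0 + X))\{a} :: —b→ s1
  s1 = c.(a.(0 + (rec X. b.c.(a.(0 + X))\{a})))\{a} :: —c→ s2
  s2 = (a.(0 + (rec X. b.c.(a.(0 + X))\{a})))\{a} :: deadlocked
Reachable graph of Q (3 states):
  t0 = rec X. c.c.(a.(0 + X))\{a} :: —c→ t1
  t1 = c.(a.(0 + (rec X. c.c.(a.(0 + X))\{a})))\{a} :: —c→ t2
  t2 = (a.(0 + (rec X. c.c.(a.(0 + X))\{a})))\{a} :: deadlocked
Executing b from P (initial set {s0}):
  step 1 (b): {s1}
  ✓ P
Executing b from Q (initial set {t0}):
  step 1 (b): ∅ (Q stuck)

b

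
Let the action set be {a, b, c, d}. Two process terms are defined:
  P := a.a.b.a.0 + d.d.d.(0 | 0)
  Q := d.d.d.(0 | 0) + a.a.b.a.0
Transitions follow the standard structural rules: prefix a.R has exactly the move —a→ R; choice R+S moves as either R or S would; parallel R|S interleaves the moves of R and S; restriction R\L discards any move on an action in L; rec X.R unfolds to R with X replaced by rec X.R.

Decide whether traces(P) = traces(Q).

traces(P) = traces(Q)

LTS(P): 8 reachable states
  p0 = a.a.b.a.0 + d.d.d.(0 | 0) :: -a-> p1, -d-> p2
  p1 = a.b.a.0 :: -a-> p3
  p2 = d.d.(0 | 0) :: -d-> p4
  p3 = b.a.0 :: -b-> p5
  p4 = d.(0 | 0) :: -d-> p6
  p5 = a.0 :: -a-> p7
  p6 = 0 | 0 :: stopped
  p7 = 0 :: stopped
LTS(Q): 8 reachable states
  q0 = d.d.d.(0 | 0) + a.a.b.a.0 :: -a-> q1, -d-> q2
  q1 = a.b.a.0 :: -a-> q3
  q2 = d.d.(0 | 0) :: -d-> q4
  q3 = b.a.0 :: -b-> q5
  q4 = d.(0 | 0) :: -d-> q6
  q5 = a.0 :: -a-> q7
  q6 = 0 | 0 :: stopped
  q7 = 0 :: stopped
Bisimilarity quotient blocks:
  B0 = {p0, q0}
  B1 = {p1, q1}
  B2 = {p3, q3}
  B3 = {p5, q5}
  B4 = {p6, p7, q6, q7}
  B5 = {p2, q2}
  B6 = {p4, q4}
p0 ∈ B0, q0 ∈ B0 → same block
Bisimilar ⇒ trace-equivalent.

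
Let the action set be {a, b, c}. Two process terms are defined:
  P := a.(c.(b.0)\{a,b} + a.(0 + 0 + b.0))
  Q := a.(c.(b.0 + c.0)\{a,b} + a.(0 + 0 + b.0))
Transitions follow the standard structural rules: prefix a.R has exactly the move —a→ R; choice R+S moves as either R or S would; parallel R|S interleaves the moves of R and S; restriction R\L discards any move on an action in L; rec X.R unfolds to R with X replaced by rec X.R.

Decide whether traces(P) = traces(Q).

traces(P) ≠ traces(Q) — witness ⟨acc⟩

Reachable graph of P (5 states):
  s0 = a.(c.(b.0)\{a,b} + a.(0 + 0 + b.0)) :: --a--▸ s1
  s1 = c.(b.0)\{a,b} + a.(0 + 0 + b.0) :: --a--▸ s2, --c--▸ s3
  s2 = 0 + 0 + b.0 :: --b--▸ s4
  s3 = (b.0)\{a,b} :: deadlocked
  s4 = 0 :: deadlocked
Reachable graph of Q (6 states):
  t0 = a.(c.(b.0 + c.0)\{a,b} + a.(0 + 0 + b.0)) :: --a--▸ t1
  t1 = c.(b.0 + c.0)\{a,b} + a.(0 + 0 + b.0) :: --a--▸ t2, --c--▸ t3
  t2 = 0 + 0 + b.0 :: --b--▸ t4
  t3 = (b.0 + c.0)\{a,b} :: --c--▸ t5
  t4 = 0 :: deadlocked
  t5 = 0\{a,b} :: deadlocked
Executing acc from Q (initial set {t0}):
  step 1 (a): {t1}
  step 2 (c): {t3}
  step 3 (c): {t5}
  — Q admits the full trace.
Executing acc from P (initial set {s0}):
  step 1 (a): {s1}
  step 2 (c): {s3}
  step 3 (c): no successor for P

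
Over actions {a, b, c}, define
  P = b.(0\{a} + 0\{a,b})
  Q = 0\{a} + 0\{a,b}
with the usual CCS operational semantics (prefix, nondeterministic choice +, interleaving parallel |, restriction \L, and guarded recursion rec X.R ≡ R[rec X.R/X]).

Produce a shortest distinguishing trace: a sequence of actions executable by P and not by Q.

Reachable graph of P (2 states):
  s0 = b.(0\{a} + 0\{a,b}) → =b=> s1
  s1 = 0\{a} + 0\{a,b} → ·
Reachable graph of Q (1 states):
  t0 = 0\{a} + 0\{a,b} → ·
Trace ⟨b⟩ through P, begin at {s0}:
  step 1 (b): {s1}
  — P admits the full trace.
Trace ⟨b⟩ through Q, begin at {t0}:
  step 1 (b): ∅  — Q cannot continue

b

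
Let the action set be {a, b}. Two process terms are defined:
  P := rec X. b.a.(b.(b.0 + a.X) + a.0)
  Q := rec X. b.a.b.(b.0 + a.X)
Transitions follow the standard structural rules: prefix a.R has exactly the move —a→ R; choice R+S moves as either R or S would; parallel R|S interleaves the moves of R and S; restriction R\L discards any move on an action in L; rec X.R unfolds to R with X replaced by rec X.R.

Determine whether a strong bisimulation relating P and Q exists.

Reachable graph of P (5 states):
  u0 = rec X. b.a.(b.(b.0 + a.X) + a.0) :: =b=> u1
  u1 = a.(b.(b.0 + a.(rec X. b.a.(b.(b.0 + a.X) + a.0))) + a.0) :: =a=> u2
  u2 = b.(b.0 + a.(rec X. b.a.(b.(b.0 + a.X) + a.0))) + a.0 :: =a=> u3, =b=> u4
  u3 = 0 :: ∅
  u4 = b.0 + a.(rec X. b.a.(b.(b.0 + a.X) + a.0)) :: =a=> u0, =b=> u3
Reachable graph of Q (5 states):
  v0 = rec X. b.a.b.(b.0 + a.X) :: =b=> v1
  v1 = a.b.(b.0 + a.(rec X. b.a.b.(b.0 + a.X))) :: =a=> v2
  v2 = b.(b.0 + a.(rec X. b.a.b.(b.0 + a.X))) :: =b=> v3
  v3 = b.0 + a.(rec X. b.a.b.(b.0 + a.X)) :: =a=> v0, =b=> v4
  v4 = 0 :: ∅
Bisimilarity quotient blocks:
  B0 = {u0}
  B1 = {u1}
  B2 = {u2}
  B3 = {u4}
  B4 = {u3, v4}
  B5 = {v0}
  B6 = {v1}
  B7 = {v2}
  B8 = {v3}
u0 ∈ B0, v0 ∈ B5 → different blocks

NO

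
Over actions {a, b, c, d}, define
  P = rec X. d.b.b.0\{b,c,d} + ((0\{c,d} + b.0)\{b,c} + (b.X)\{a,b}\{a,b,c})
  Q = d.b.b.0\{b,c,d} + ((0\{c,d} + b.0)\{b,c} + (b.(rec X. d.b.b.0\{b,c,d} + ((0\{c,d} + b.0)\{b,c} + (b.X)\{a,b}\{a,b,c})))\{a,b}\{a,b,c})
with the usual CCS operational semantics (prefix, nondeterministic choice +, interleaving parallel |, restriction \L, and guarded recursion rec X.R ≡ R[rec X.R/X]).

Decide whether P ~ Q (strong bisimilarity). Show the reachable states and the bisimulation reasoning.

LTS(P): 4 reachable states
  s0 = rec X. d.b.b.0\{b,c,d} + ((0\{c,d} + b.0)\{b,c} + (b.X)\{a,b}\{a,b,c}) | --d--▸ s1
  s1 = b.b.0\{b,c,d} | --b--▸ s2
  s2 = b.0\{b,c,d} | --b--▸ s3
  s3 = 0\{b,c,d} | (no moves)
LTS(Q): 4 reachable states
  t0 = d.b.b.0\{b,c,d} + ((0\{c,d} + b.0)\{b,c} + (b.(rec X. d.b.b.0\{b,c,d} + ((0\{c,d} + b.0)\{b,c} + (b.X)\{a,b}\{a,b,c})))\{a,b}\{a,b,c}) | --d--▸ t1
  t1 = b.b.0\{b,c,d} | --b--▸ t2
  t2 = b.0\{b,c,d} | --b--▸ t3
  t3 = 0\{b,c,d} | (no moves)
Coarsest stable partition (strong bisimilarity classes):
  B0 = {s0, t0}
  B1 = {s1, t1}
  B2 = {s2, t2}
  B3 = {s3, t3}
s0 ∈ B0, t0 ∈ B0 → same block

bisimilar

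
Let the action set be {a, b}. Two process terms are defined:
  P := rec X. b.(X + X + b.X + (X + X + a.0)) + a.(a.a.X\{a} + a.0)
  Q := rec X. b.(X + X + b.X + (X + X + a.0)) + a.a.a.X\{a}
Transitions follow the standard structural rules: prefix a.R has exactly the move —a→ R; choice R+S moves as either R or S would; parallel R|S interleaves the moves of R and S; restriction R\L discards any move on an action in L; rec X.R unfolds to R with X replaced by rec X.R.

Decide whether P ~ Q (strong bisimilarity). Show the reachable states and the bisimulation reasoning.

LTS(P): 7 reachable states
  p0 = rec X. b.(X + X + b.X + (X + X + a.0)) + a.(a.a.X\{a} + a.0) ⊢ -a-> p1, -b-> p2
  p1 = a.a.(rec X. b.(X + X + b.X + (X + X + a.0)) + a.(a.a.X\{a} + a.0))\{a} + a.0 ⊢ -a-> p3, -a-> p4
  p2 = (rec X. b.(X + X + b.X + (X + X + a.0)) + a.(a.a.X\{a} + a.0)) + (rec X. b.(X + X + b.X + (X + X + a.0)) + a.(a.a.X\{a} + a.0)) + b.(rec X. b.(X + X + b.X + (X + X + a.0)) + a.(a.a.X\{a} + a.0)) + ((rec X. b.(X + X + b.X + (X + X + a.0)) + a.(a.a.X\{a} + a.0)) + (rec X. b.(X + X + b.X + (X + X + a.0)) + a.(a.a.X\{a} + a.0)) + a.0) ⊢ -a-> p1, -a-> p3, -b-> p0, -b-> p2
  p3 = 0 ⊢ ·
  p4 = a.(rec X. b.(X + X + b.X + (X + X + a.0)) + a.(a.a.X\{a} + a.0))\{a} ⊢ -a-> p5
  p5 = (rec X. b.(X + X + b.X + (X + X + a.0)) + a.(a.a.X\{a} + a.0))\{a} ⊢ -b-> p6
  p6 = ((rec X. b.(X + X + b.X + (X + X + a.0)) + a.(a.a.X\{a} + a.0)) + (rec X. b.(X + X + b.X + (X + X + a.0)) + a.(a.a.X\{a} + a.0)) + b.(rec X. b.(X + X + b.X + (X + X + a.0)) + a.(a.a.X\{a} + a.0)) + ((rec X. b.(X + X + b.X + (X + X + a.0)) + a.(a.a.X\{a} + a.0)) + (rec X. b.(X + X + b.X + (X + X + a.0)) + a.(a.a.X\{a} + a.0)) + a.0))\{a} ⊢ -b-> p5, -b-> p6
LTS(Q): 7 reachable states
  q0 = rec X. b.(X + X + b.X + (X + X + a.0)) + a.a.a.X\{a} ⊢ -a-> q1, -b-> q2
  q1 = a.a.(rec X. b.(X + X + b.X + (X + X + a.0)) + a.a.a.X\{a})\{a} ⊢ -a-> q3
  q2 = (rec X. b.(X + X + b.X + (X + X + a.0)) + a.a.a.X\{a}) + (rec X. b.(X + X + b.X + (X + X + a.0)) + a.a.a.X\{a}) + b.(rec X. b.(X + X + b.X + (X + X + a.0)) + a.a.a.X\{a}) + ((rec X. b.(X + X + b.X + (X + X + a.0)) + a.a.a.X\{a}) + (rec X. b.(X + X + b.X + (X + X + a.0)) + a.a.a.X\{a}) + a.0) ⊢ -a-> q1, -a-> q4, -b-> q0, -b-> q2
  q3 = a.(rec X. b.(X + X + b.X + (X + X + a.0)) + a.a.a.X\{a})\{a} ⊢ -a-> q5
  q4 = 0 ⊢ ·
  q5 = (rec X. b.(X + X + b.X + (X + X + a.0)) + a.a.a.X\{a})\{a} ⊢ -b-> q6
  q6 = ((rec X. b.(X + X + b.X + (X + X + a.0)) + a.a.a.X\{a}) + (rec X. b.(X + X + b.X + (X + X + a.0)) + a.a.a.X\{a}) + b.(rec X. b.(X + X + b.X + (X + X + a.0)) + a.a.a.X\{a}) + ((rec X. b.(X + X + b.X + (X + X + a.0)) + a.a.a.X\{a}) + (rec X. b.(X + X + b.X + (X + X + a.0)) + a.a.a.X\{a}) + a.0))\{a} ⊢ -b-> q5, -b-> q6
Partition-refinement fixed point:
  B0 = {p0}
  B1 = {p1}
  B2 = {p4, q3}
  B3 = {p5, p6, q5, q6}
  B4 = {p3, q4}
  B5 = {p2}
  B6 = {q0}
  B7 = {q1}
  B8 = {q2}
p0 ∈ B0, q0 ∈ B6 → different blocks

P ≁ Q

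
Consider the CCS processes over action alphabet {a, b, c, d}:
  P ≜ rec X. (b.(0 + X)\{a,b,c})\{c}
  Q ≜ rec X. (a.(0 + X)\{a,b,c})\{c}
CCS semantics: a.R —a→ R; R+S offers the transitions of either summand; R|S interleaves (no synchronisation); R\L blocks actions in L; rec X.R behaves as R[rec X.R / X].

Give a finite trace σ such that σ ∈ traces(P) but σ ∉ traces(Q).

Reachable graph of P (2 states):
  m0 = rec X. (b.(0 + X)\{a,b,c})\{c} ⊢ -b-> m1
  m1 = (0 + (rec X. (b.(0 + X)\{a,b,c})\{c}))\{a,b,c}\{c} ⊢ (no moves)
Reachable graph of Q (2 states):
  n0 = rec X. (a.(0 + X)\{a,b,c})\{c} ⊢ -a-> n1
  n1 = (0 + (rec X. (a.(0 + X)\{a,b,c})\{c}))\{a,b,c}\{c} ⊢ (no moves)
Trace ⟨b⟩ through P, begin at {m0}:
  [1] b ⇒ {m1}
  — P admits the full trace.
Trace ⟨b⟩ through Q, begin at {n0}:
  [1] b ⇒ no successor for Q

b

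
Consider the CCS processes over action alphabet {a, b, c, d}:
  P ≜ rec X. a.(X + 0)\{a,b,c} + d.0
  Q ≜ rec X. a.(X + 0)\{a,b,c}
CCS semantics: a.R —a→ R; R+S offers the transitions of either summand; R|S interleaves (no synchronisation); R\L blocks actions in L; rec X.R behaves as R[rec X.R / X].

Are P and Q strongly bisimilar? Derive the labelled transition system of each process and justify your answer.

NO

LTS(P): 4 reachable states
  m0 = rec X. a.(X + 0)\{a,b,c} + d.0 :: ··a··> m1, ··d··> m2
  m1 = ((rec X. a.(X + 0)\{a,b,c} + d.0) + 0)\{a,b,c} :: ··d··> m3
  m2 = 0 :: ∅
  m3 = 0\{a,b,c} :: ∅
LTS(Q): 2 reachable states
  n0 = rec X. a.(X + 0)\{a,b,c} :: ··a··> n1
  n1 = ((rec X. a.(X + 0)\{a,b,c}) + 0)\{a,b,c} :: ∅
Coarsest stable partition (strong bisimilarity classes):
  B0 = {m0}
  B1 = {m2, m3, n1}
  B2 = {m1}
  B3 = {n0}
m0 ∈ B0, n0 ∈ B3 → different blocks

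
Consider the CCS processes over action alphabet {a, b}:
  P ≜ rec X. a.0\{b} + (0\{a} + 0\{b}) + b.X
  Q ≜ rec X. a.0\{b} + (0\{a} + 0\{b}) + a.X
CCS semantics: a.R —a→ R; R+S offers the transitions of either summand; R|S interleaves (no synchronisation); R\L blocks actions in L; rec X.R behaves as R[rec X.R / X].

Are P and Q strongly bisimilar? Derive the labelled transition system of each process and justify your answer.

Reachable graph of P (2 states):
  s0 = rec X. a.0\{b} + (0\{a} + 0\{b}) + b.X has moves --a--▸ s1, --b--▸ s0
  s1 = 0\{b} has moves (no moves)
Reachable graph of Q (2 states):
  t0 = rec X. a.0\{b} + (0\{a} + 0\{b}) + a.X has moves --a--▸ t0, --a--▸ t1
  t1 = 0\{b} has moves (no moves)
Coarsest stable partition (strong bisimilarity classes):
  B0 = {s0}
  B1 = {s1, t1}
  B2 = {t0}
s0 ∈ B0, t0 ∈ B2 → different blocks

not bisimilar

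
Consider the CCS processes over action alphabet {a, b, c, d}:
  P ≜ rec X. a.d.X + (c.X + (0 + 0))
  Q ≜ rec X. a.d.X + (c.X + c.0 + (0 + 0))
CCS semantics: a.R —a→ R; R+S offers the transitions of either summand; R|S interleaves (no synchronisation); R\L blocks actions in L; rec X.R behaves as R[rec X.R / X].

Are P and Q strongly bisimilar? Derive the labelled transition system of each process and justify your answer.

P ≁ Q

LTS(P): 2 reachable states
  m0 = rec X. a.d.X + (c.X + (0 + 0)) :: =a=> m1, =c=> m0
  m1 = d.(rec X. a.d.X + (c.X + (0 + 0))) :: =d=> m0
LTS(Q): 3 reachable states
  n0 = rec X. a.d.X + (c.X + c.0 + (0 + 0)) :: =a=> n1, =c=> n0, =c=> n2
  n1 = d.(rec X. a.d.X + (c.X + c.0 + (0 + 0))) :: =d=> n0
  n2 = 0 :: ·
Coarsest stable partition (strong bisimilarity classes):
  B0 = {m0}
  B1 = {m1}
  B2 = {n0}
  B3 = {n1}
  B4 = {n2}
m0 ∈ B0, n0 ∈ B2 → different blocks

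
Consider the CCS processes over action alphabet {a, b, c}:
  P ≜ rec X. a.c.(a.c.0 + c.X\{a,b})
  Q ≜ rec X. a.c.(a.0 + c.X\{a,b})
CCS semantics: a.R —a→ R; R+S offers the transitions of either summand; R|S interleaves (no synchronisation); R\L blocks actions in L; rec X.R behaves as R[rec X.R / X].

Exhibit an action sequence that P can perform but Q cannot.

LTS(P): 6 reachable states
  u0 = rec X. a.c.(a.c.0 + c.X\{a,b}) | —a→ u1
  u1 = c.(a.c.0 + c.(rec X. a.c.(a.c.0 + c.X\{a,b}))\{a,b}) | —c→ u2
  u2 = a.c.0 + c.(rec X. a.c.(a.c.0 + c.X\{a,b}))\{a,b} | —a→ u3, —c→ u4
  u3 = c.0 | —c→ u5
  u4 = (rec X. a.c.(a.c.0 + c.X\{a,b}))\{a,b} | (no moves)
  u5 = 0 | (no moves)
LTS(Q): 5 reachable states
  v0 = rec X. a.c.(a.0 + c.X\{a,b}) | —a→ v1
  v1 = c.(a.0 + c.(rec X. a.c.(a.0 + c.X\{a,b}))\{a,b}) | —c→ v2
  v2 = a.0 + c.(rec X. a.c.(a.0 + c.X\{a,b}))\{a,b} | —a→ v3, —c→ v4
  v3 = 0 | (no moves)
  v4 = (rec X. a.c.(a.0 + c.X\{a,b}))\{a,b} | (no moves)
Run σ = ⟨acac⟩ on P: start {u0}
  after a @ step 1: {u1}
  after c @ step 2: {u2}
  after a @ step 3: {u3}
  after c @ step 4: {u5}
  — P admits the full trace.
Run σ = ⟨acac⟩ on Q: start {v0}
  after a @ step 1: {v1}
  after c @ step 2: {v2}
  after a @ step 3: {v3}
  after c @ step 4: no successor for Q

acac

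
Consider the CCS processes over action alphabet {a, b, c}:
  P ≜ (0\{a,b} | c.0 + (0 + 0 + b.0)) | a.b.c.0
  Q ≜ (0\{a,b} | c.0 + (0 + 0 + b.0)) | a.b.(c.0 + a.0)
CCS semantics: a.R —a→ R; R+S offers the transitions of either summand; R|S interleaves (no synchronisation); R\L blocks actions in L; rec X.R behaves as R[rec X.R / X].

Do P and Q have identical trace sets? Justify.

NO — witness ⟨aba⟩

Reachable graph of P (12 states):
  m0 = (0\{a,b} | c.0 + (0 + 0 + b.0)) | a.b.c.0 | =a=> m1, =b=> m2, =c=> m3
  m1 = (0\{a,b} | c.0 + (0 + 0 + b.0)) | b.c.0 | =b=> m4, =b=> m5, =c=> m6
  m2 = 0 | a.b.c.0 | =a=> m5
  m3 = 0\{a,b} | 0 | a.b.c.0 | =a=> m6
  m4 = (0\{a,b} | c.0 + (0 + 0 + b.0)) | c.0 | =b=> m7, =c=> m8, =c=> m9
  m5 = 0 | b.c.0 | =b=> m7
  m6 = 0\{a,b} | 0 | b.c.0 | =b=> m9
  m7 = 0 | c.0 | =c=> m10
  m8 = (0\{a,b} | c.0 + (0 + 0 + b.0)) | 0 | =b=> m10, =c=> m11
  m9 = 0\{a,b} | 0 | c.0 | =c=> m11
  m10 = 0 | 0 | (no moves)
  m11 = 0\{a,b} | 0 | 0 | (no moves)
Reachable graph of Q (12 states):
  n0 = (0\{a,b} | c.0 + (0 + 0 + b.0)) | a.b.(c.0 + a.0) | =a=> n1, =b=> n2, =c=> n3
  n1 = (0\{a,b} | c.0 + (0 + 0 + b.0)) | b.(c.0 + a.0) | =b=> n4, =b=> n5, =c=> n6
  n2 = 0 | a.b.(c.0 + a.0) | =a=> n5
  n3 = 0\{a,b} | 0 | a.b.(c.0 + a.0) | =a=> n6
  n4 = (0\{a,b} | c.0 + (0 + 0 + b.0)) | (c.0 + a.0) | =a=> n7, =b=> n8, =c=> n7, =c=> n9
  n5 = 0 | b.(c.0 + a.0) | =b=> n8
  n6 = 0\{a,b} | 0 | b.(c.0 + a.0) | =b=> n9
  n7 = (0\{a,b} | c.0 + (0 + 0 + b.0)) | 0 | =b=> n10, =c=> n11
  n8 = 0 | (c.0 + a.0) | =a=> n10, =c=> n10
  n9 = 0\{a,b} | 0 | (c.0 + a.0) | =a=> n11, =c=> n11
  n10 = 0 | 0 | (no moves)
  n11 = 0\{a,b} | 0 | 0 | (no moves)
Run σ = ⟨aba⟩ on Q: start {n0}
  [1] a ⇒ {n1}
  [2] b ⇒ {n4, n5}
  [3] a ⇒ {n7}
  — Q admits the full trace.
Run σ = ⟨aba⟩ on P: start {m0}
  [1] a ⇒ {m1}
  [2] b ⇒ {m4, m5}
  [3] a ⇒ ∅ (P stuck)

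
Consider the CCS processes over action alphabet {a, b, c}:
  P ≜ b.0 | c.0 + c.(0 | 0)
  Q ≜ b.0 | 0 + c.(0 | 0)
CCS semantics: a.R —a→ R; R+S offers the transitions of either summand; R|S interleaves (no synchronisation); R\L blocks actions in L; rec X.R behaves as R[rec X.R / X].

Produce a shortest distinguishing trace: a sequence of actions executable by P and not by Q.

LTS(P): 4 reachable states
  s0 = b.0 | c.0 + c.(0 | 0) | —b→ s1, —c→ s2, —c→ s3
  s1 = 0 | c.0 | —c→ s2
  s2 = 0 | 0 | ∅
  s3 = b.0 | 0 | —b→ s2
LTS(Q): 2 reachable states
  t0 = b.0 | 0 + c.(0 | 0) | —b→ t1, —c→ t1
  t1 = 0 | 0 | ∅
Run σ = ⟨bc⟩ on P: start {s0}
  [1] b ⇒ {s1}
  [2] c ⇒ {s2}
  ✓ P
Run σ = ⟨bc⟩ on Q: start {t0}
  [1] b ⇒ {t1}
  [2] c ⇒ ∅ (Q stuck)

bc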